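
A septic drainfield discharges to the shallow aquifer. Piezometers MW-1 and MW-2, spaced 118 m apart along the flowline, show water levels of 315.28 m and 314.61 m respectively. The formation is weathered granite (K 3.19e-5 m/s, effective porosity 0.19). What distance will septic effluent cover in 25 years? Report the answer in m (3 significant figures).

Hydraulic gradient i = (315.28 − 314.61) / 118 = 0.67 / 118 = 0.005678
K = 3.19e-5 m/s × 86400 s/d = 2.756 m/d
Darcy flux q = K·i = 2.756 × 0.005678 = 0.01565 m/d
v_s = q/n_e = 0.01565/0.19 = 0.08237 m/d
T = 25 yr × 365 = 9125 d
L = v × T = 0.08237 × 9125 = 751.6 m

752 m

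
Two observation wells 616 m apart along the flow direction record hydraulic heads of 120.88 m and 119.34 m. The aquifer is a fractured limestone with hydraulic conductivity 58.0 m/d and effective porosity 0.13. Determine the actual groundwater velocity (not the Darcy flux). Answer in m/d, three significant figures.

1.12 m/d

Hydraulic gradient i = (120.88 − 119.34) / 616 = 1.54 / 616 = 0.002500
Darcy flux q = K·i = 58.0 × 0.002500 = 0.1450 m/d
v_s = q/n_e = 0.1450/0.13 = 1.115 m/d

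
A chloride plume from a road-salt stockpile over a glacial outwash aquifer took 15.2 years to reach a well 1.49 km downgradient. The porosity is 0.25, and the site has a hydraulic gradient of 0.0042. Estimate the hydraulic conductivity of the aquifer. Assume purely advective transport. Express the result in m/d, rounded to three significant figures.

t = 15.2 years = 5548 d
L = 1.49 km = 1490 m
v = L / t = 1490 / 5548 = 0.2686 m/d
K = v · n / i = 0.2686 × 0.25 / 0.0042 = 16.0 m/d

16.0 m/d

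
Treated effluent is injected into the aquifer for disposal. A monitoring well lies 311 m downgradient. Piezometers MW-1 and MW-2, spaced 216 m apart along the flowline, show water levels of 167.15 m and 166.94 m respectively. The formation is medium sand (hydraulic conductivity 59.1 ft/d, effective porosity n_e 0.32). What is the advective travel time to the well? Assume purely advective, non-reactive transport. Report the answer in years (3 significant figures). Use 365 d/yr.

15.6 years

Hydraulic gradient i = (167.15 − 166.94) / 216 = 0.21 / 216 = 9.722e-4
K = 59.1 ft/d × 0.3048 = 18.01 m/d
Darcy flux q = K·i = 18.01 × 9.722e-4 = 0.01751 m/d
v_s = q/n_e = 0.01751/0.32 = 0.05473 m/d
t = L / v = 311 / 0.05473 = 5683 d
   = 5683 / 365 = 15.6 yr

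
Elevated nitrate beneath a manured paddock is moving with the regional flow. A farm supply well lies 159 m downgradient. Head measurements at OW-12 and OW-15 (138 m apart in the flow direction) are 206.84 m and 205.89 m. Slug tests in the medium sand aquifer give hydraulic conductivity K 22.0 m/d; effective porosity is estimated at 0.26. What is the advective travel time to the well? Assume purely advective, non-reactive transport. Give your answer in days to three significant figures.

273 days

Hydraulic gradient i = (206.84 − 205.89) / 138 = 0.95 / 138 = 0.006884
q = Ki = 22.0 × 0.006884 = 0.1514 m/d
v_s = q/n_e = 0.1514/0.26 = 0.5825 m/d
t = L / v = 159 / 0.5825 = 273.0 d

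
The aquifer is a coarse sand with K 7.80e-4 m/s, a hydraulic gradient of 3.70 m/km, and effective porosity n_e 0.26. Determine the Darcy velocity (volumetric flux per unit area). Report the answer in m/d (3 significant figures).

0.249 m/d

K = 7.80e-4 m/s × 86400 s/d = 67.39 m/d
q = Ki = 67.39 × 0.0037 = 0.2494 m/d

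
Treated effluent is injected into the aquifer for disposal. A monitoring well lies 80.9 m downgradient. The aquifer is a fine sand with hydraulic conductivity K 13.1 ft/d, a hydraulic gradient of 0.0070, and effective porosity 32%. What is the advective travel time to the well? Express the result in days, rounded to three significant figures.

926 days

K = 13.1 ft/d × 0.3048 = 3.993 m/d
q = Ki = 3.993 × 0.0070 = 0.02795 m/d
Seepage velocity v = q / n = 0.02795 / 0.32 = 0.08734 m/d
t = L / v = 80.9 / 0.08734 = 926.2 d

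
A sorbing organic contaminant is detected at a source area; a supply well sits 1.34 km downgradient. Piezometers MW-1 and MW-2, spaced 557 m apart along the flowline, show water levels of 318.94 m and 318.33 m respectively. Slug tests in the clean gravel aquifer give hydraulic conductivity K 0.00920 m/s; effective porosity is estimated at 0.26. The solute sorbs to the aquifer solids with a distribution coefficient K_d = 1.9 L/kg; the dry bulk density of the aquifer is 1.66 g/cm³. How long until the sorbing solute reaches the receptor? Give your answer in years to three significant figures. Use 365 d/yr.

14.4 years

Hydraulic gradient i = (318.94 − 318.33) / 557 = 0.61 / 557 = 0.001095
K = 0.00920 m/s × 86400 s/d = 794.9 m/d
q = Ki = 794.9 × 0.001095 = 0.8705 m/d
v = Ki/n = 794.9·0.001095/0.26 = 3.348 m/d
Retardation R = 1 + ρ_b·K_d/n = 1 + 1.66×1.9/0.26 = 13.13
Contaminant velocity v_c = v/R = 3.348/13.13 = 0.2550 m/d
L = 1.34 km = 1340 m
t = L/v_c = 1340/0.2550 = 5255 d
   = 5255/365 = 14.4 yr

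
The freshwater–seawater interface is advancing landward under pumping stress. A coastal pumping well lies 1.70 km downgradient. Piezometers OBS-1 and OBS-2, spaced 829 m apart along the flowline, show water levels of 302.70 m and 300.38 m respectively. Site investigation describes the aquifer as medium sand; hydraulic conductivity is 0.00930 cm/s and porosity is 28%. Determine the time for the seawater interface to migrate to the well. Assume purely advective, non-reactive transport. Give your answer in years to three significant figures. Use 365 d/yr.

58.0 years

Hydraulic gradient i = (302.70 − 300.38) / 829 = 2.32 / 829 = 0.002799
K = 0.00930 cm/s × 864 = 8.035 m/d
Specific discharge q = 8.035 × 0.002799 = 0.02249 m/d
v_s = q/n_e = 0.02249/0.28 = 0.08031 m/d
L = 1.70 km = 1700 m
t = L / v = 1700 / 0.08031 = 21170 d
   = 21170 / 365 = 58.0 yr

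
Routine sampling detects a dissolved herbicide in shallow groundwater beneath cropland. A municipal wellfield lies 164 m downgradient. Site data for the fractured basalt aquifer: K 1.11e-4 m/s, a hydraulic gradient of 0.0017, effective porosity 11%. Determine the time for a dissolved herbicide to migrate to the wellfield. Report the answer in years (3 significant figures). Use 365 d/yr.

K = 1.11e-4 m/s × 86400 s/d = 9.590 m/d
Darcy flux q = K·i = 9.590 × 0.0017 = 0.01630 m/d
Seepage velocity v = q / n = 0.01630 / 0.11 = 0.1482 m/d
t = L / v = 164 / 0.1482 = 1106 d
   = 1106 / 365 = 3.03 yr

3.03 years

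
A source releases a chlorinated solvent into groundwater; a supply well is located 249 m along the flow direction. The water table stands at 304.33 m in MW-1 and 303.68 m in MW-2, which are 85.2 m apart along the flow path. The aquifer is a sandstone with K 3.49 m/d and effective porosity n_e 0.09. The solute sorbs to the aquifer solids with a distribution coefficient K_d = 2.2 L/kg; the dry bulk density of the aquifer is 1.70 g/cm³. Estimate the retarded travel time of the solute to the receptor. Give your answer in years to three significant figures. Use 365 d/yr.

Hydraulic gradient i = (304.33 − 303.68) / 85.2 = 0.65 / 85.2 = 0.007629
Specific discharge q = 3.49 × 0.007629 = 0.02663 m/d
Seepage velocity v = q / n = 0.02663 / 0.09 = 0.2958 m/d
Retardation R = 1 + ρ_b·K_d/n = 1 + 1.70×2.2/0.09 = 42.56
Contaminant velocity v_c = v/R = 0.2958/42.56 = 0.006952 m/d
t = L/v_c = 249/0.006952 = 35820 d
   = 35820/365 = 98.1 yr

98.1 years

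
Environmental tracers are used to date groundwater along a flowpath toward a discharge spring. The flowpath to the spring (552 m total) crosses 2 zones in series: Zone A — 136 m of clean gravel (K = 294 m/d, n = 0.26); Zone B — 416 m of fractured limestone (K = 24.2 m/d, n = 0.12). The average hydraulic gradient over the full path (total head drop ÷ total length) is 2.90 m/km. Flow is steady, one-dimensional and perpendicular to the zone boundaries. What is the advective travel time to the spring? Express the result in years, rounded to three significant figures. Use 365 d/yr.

2.58 years

Steady 1-D flow in series ⇒ the Darcy flux q is identical in every zone and the zone head losses add (resistances L/K in series).
Σ(L/K) = 136/294 + 416/24.2 = 0.4626 + 17.19 = 17.65 d
K_eq = L_total / Σ(L/K) = 552 / 17.65 = 31.27 m/d
q = K_eq · i = 31.27 × 0.0029 = 0.09068 m/d (same in every zone)
Zone A: v = q/n = 0.09068/0.26 = 0.3488 m/d → t_A = 136/0.3488 = 389.9 d
Zone B: v = q/n = 0.09068/0.12 = 0.7557 m/d → t_B = 416/0.7557 = 550.5 d
Total t = 389.9 + 550.5 = 940.4 d
   = 940.4 / 365 = 2.58 yr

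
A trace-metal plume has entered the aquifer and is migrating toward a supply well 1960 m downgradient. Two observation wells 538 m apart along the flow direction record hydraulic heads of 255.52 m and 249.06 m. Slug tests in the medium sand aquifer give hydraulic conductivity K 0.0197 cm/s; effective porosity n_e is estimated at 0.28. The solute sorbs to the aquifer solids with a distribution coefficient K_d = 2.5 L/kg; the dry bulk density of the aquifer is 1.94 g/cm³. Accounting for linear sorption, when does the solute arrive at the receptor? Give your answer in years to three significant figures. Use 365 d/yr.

Hydraulic gradient i = (255.52 − 249.06) / 538 = 6.46 / 538 = 0.01201
K = 0.0197 cm/s × 864 = 17.02 m/d
Specific discharge q = 17.02 × 0.01201 = 0.2044 m/d
v_s = q/n_e = 0.2044/0.28 = 0.7299 m/d
Retardation R = 1 + ρ_b·K_d/n = 1 + 1.94×2.5/0.28 = 18.32
Contaminant velocity v_c = v/R = 0.7299/18.32 = 0.03984 m/d
t = L/v_c = 1960/0.03984 = 49200 d
   = 49200/365 = 135 yr

135 years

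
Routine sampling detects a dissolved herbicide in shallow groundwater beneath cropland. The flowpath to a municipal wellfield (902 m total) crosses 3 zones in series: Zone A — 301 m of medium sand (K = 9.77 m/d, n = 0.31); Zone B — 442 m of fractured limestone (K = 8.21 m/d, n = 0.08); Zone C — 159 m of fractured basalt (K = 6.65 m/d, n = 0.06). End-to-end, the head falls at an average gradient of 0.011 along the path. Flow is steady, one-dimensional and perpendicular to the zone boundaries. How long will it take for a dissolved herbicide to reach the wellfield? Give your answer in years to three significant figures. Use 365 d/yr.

For zones in series the flux q is common to all zones; the equivalent conductivity is the harmonic (thickness-weighted) mean, K_eq = L_total / Σ(L_j/K_j).
Σ(L/K) = 301/9.77 + 442/8.21 + 159/6.65 = 30.81 + 53.84 + 23.91 = 108.6 d
K_eq = L_total / Σ(L/K) = 902 / 108.6 = 8.309 m/d
q = K_eq · i = 8.309 × 0.011 = 0.09140 m/d (same in every zone)
Zone A: v = q/n = 0.09140/0.31 = 0.2948 m/d → t_A = 301/0.2948 = 1021 d
Zone B: v = q/n = 0.09140/0.08 = 1.143 m/d → t_B = 442/1.143 = 386.9 d
Zone C: v = q/n = 0.09140/0.06 = 1.523 m/d → t_C = 159/1.523 = 104.4 d
Total t = 1021 + 386.9 + 104.4 = 1512 d
   = 1512 / 365 = 4.14 yr

4.14 years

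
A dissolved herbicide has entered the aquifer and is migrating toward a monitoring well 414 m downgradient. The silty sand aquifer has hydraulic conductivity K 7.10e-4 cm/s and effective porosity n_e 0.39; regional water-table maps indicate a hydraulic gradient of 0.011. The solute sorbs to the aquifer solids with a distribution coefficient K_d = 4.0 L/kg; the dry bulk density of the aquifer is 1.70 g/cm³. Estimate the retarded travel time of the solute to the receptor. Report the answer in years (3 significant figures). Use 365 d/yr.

1210 years

K = 7.10e-4 cm/s × 864 = 0.6134 m/d
Specific discharge q = 0.6134 × 0.011 = 0.006748 m/d
Seepage velocity v = q / n = 0.006748 / 0.39 = 0.01730 m/d
Retardation R = 1 + ρ_b·K_d/n = 1 + 1.70×4.0/0.39 = 18.44
Contaminant velocity v_c = v/R = 0.01730/18.44 = 9.385e-4 m/d
t = L/v_c = 414/9.385e-4 = 441100 d
   = 441100/365 = 1210 yr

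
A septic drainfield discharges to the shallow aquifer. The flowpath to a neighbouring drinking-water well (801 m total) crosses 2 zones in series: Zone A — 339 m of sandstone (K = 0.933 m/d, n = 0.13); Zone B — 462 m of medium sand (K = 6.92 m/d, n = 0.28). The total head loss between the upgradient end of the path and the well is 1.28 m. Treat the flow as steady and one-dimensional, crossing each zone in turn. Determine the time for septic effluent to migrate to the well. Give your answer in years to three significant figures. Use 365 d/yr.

Continuity: the same q passes through each zone, so ΔH = q·Σ(L_j/K_j) — the zones act as resistances in series.
Σ(L/K) = 339/0.933 + 462/6.92 = 363.3 + 66.76 = 430.1 d
q = ΔH / Σ(L/K) = 1.28 / 430.1 = 0.002976 m/d (same in every zone)
Zone A: v = q/n = 0.002976/0.13 = 0.02289 m/d → t_A = 339/0.02289 = 14810 d
Zone B: v = q/n = 0.002976/0.28 = 0.01063 m/d → t_B = 462/0.01063 = 43470 d
Total t = 14810 + 43470 = 58280 d
   = 58280 / 365 = 160 yr

160 years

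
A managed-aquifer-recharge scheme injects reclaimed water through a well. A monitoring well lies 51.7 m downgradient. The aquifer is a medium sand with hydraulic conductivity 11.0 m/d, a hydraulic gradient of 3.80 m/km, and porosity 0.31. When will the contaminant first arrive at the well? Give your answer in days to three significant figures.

383 days

Specific discharge q = 11.0 × 0.0038 = 0.04180 m/d
Seepage velocity v = q / n = 0.04180 / 0.31 = 0.1348 m/d
t = L / v = 51.7 / 0.1348 = 383.4 d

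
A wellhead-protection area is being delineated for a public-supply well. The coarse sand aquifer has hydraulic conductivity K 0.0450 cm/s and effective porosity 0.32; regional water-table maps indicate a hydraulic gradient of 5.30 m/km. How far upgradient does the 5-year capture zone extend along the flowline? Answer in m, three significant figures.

K = 0.0450 cm/s × 864 = 38.88 m/d
Darcy flux q = K·i = 38.88 × 0.0053 = 0.2061 m/d
Average linear velocity = 0.2061 / 0.32 = 0.6439 m/d
T = 5 yr × 365 = 1825 d
L = v × T = 0.6439 × 1825 = 1175 m

1180 m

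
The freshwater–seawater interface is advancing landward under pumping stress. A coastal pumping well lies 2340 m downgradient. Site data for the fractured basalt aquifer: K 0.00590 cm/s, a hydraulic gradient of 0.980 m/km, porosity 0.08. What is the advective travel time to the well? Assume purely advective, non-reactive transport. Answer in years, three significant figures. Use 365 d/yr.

K = 0.00590 cm/s × 864 = 5.098 m/d
Specific discharge q = 5.098 × 9.8e-4 = 0.004996 m/d
v_s = q/n_e = 0.004996/0.08 = 0.06245 m/d
t = L / v = 2340 / 0.06245 = 37470 d
   = 37470 / 365 = 103 yr

103 years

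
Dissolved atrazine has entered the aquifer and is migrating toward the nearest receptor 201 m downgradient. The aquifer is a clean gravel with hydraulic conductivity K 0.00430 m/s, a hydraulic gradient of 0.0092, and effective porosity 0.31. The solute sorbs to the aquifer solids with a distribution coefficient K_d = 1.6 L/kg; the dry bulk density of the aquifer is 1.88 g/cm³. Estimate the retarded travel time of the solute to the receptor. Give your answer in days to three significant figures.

195 days

K = 0.00430 m/s × 86400 s/d = 371.5 m/d
Specific discharge q = 371.5 × 0.0092 = 3.418 m/d
Average linear velocity = 3.418 / 0.31 = 11.03 m/d
Retardation R = 1 + ρ_b·K_d/n = 1 + 1.88×1.6/0.31 = 10.70
Contaminant velocity v_c = v/R = 11.03/10.70 = 1.030 m/d
t = L/v_c = 201/1.030 = 195.1 d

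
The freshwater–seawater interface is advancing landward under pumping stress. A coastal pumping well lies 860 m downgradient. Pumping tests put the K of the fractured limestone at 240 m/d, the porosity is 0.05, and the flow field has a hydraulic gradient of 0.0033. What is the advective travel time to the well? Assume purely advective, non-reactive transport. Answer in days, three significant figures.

Specific discharge q = 240 × 0.0033 = 0.7920 m/d
Seepage velocity v = q / n = 0.7920 / 0.05 = 15.84 m/d
t = L / v = 860 / 15.84 = 54.29 d

54.3 days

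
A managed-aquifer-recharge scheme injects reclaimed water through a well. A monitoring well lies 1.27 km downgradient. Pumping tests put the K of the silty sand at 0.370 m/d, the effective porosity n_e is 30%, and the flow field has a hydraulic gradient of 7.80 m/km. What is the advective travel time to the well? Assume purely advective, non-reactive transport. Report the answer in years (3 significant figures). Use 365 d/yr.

Darcy flux q = K·i = 0.370 × 0.0078 = 0.002886 m/d
Average linear velocity = 0.002886 / 0.30 = 0.009620 m/d
L = 1.27 km = 1270 m
t = L / v = 1270 / 0.009620 = 132000 d
   = 132000 / 365 = 362 yr

362 years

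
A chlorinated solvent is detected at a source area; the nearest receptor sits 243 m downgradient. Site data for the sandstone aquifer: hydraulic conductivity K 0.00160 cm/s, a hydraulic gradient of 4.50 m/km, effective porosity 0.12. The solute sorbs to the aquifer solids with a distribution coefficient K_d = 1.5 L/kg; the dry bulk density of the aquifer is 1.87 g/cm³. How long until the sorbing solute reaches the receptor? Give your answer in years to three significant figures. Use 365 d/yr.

313 years

K = 0.00160 cm/s × 864 = 1.382 m/d
Specific discharge q = 1.382 × 0.0045 = 0.006221 m/d
v = Ki/n = 1.382·0.0045/0.12 = 0.05184 m/d
Retardation R = 1 + ρ_b·K_d/n = 1 + 1.87×1.5/0.12 = 24.38
Contaminant velocity v_c = v/R = 0.05184/24.38 = 0.002127 m/d
t = L/v_c = 243/0.002127 = 114300 d
   = 114300/365 = 313 yr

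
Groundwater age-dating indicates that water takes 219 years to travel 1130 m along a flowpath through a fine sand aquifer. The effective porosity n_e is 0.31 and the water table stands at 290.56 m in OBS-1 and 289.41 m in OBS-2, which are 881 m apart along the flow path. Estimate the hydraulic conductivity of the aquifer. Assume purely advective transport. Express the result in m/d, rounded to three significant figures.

Hydraulic gradient i = (290.56 − 289.41) / 881 = 1.15 / 881 = 0.001305
t = 219 years = 79940 d
v = L / t = 1130 / 79940 = 0.01414 m/d
K = v · n / i = 0.01414 × 0.31 / 0.001305 = 3.36 m/d

3.36 m/d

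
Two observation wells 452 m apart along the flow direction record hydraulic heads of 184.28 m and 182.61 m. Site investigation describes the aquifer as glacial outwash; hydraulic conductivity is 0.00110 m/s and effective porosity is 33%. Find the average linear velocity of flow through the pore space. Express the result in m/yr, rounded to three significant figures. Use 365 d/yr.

388 m/yr

Hydraulic gradient i = (184.28 − 182.61) / 452 = 1.67 / 452 = 0.003695
K = 0.00110 m/s × 86400 s/d = 95.04 m/d
Specific discharge q = 95.04 × 0.003695 = 0.3511 m/d
v_s = q/n_e = 0.3511/0.33 = 1.064 m/d
   = 1.064 × 365 = 388 m/yr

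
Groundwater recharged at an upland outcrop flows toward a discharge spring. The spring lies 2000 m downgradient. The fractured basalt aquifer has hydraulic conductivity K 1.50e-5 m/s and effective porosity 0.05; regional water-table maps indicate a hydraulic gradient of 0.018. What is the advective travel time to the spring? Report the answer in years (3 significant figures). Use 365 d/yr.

11.7 years

K = 1.50e-5 m/s × 86400 s/d = 1.296 m/d
Darcy flux q = K·i = 1.296 × 0.018 = 0.02333 m/d
Seepage velocity v = q / n = 0.02333 / 0.05 = 0.4666 m/d
t = L / v = 2000 / 0.4666 = 4287 d
   = 4287 / 365 = 11.7 yr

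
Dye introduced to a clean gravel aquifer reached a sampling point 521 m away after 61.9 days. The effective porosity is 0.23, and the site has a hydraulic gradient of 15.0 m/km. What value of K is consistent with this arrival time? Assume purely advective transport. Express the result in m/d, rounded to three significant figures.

129 m/d

v = L / t = 521 / 61.9 = 8.417 m/d
K = v · n / i = 8.417 × 0.23 / 0.015 = 129 m/d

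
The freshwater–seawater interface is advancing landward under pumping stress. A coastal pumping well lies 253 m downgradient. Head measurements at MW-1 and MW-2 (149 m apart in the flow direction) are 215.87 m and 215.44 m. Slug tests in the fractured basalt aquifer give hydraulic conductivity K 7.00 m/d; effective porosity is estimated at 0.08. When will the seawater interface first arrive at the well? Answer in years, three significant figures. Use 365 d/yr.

2.74 years

Hydraulic gradient i = (215.87 − 215.44) / 149 = 0.43 / 149 = 0.002886
Darcy flux q = K·i = 7.00 × 0.002886 = 0.02020 m/d
v_s = q/n_e = 0.02020/0.08 = 0.2525 m/d
t = L / v = 253 / 0.2525 = 1002 d
   = 1002 / 365 = 2.74 yr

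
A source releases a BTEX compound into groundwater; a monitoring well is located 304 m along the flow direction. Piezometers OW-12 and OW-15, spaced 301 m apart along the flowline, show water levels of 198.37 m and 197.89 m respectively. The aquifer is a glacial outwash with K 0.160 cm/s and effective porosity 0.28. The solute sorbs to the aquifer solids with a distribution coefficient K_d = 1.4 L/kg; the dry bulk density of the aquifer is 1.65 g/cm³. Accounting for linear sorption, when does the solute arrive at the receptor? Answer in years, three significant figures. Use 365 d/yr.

Hydraulic gradient i = (198.37 − 197.89) / 301 = 0.48 / 301 = 0.001595
K = 0.160 cm/s × 864 = 138.2 m/d
Darcy flux q = K·i = 138.2 × 0.001595 = 0.2204 m/d
v_s = q/n_e = 0.2204/0.28 = 0.7873 m/d
Retardation R = 1 + ρ_b·K_d/n = 1 + 1.65×1.4/0.28 = 9.250
Contaminant velocity v_c = v/R = 0.7873/9.250 = 0.08512 m/d
t = L/v_c = 304/0.08512 = 3572 d
   = 3572/365 = 9.79 yr

9.79 years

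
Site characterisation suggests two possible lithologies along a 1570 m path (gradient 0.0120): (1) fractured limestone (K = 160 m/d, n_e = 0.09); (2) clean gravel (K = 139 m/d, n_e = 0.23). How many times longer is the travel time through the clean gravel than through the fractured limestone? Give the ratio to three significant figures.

2.94

Unit 1 (fractured limestone): v = 160×0.012/0.09 = 21.33 m/d, t = 1570/21.33 = 73.59 d
Unit 2 (clean gravel): v = 139×0.012/0.23 = 7.252 m/d, t = 1570/7.252 = 216.5 d
t(clean gravel) / t(fractured limestone) = 216.5/73.59 = 2.94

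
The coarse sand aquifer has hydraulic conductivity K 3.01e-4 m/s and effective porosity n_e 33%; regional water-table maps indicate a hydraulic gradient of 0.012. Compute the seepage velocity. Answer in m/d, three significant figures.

K = 3.01e-4 m/s × 86400 s/d = 26.01 m/d
q = Ki = 26.01 × 0.012 = 0.3121 m/d
Average linear velocity = 0.3121 / 0.33 = 0.9457 m/d

0.946 m/d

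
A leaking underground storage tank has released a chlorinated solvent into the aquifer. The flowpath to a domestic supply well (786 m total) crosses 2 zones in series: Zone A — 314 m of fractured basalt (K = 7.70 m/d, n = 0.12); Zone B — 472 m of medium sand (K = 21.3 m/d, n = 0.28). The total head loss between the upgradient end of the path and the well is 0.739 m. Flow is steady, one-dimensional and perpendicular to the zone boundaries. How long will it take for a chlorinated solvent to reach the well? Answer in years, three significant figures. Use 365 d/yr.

Continuity: the same q passes through each zone, so ΔH = q·Σ(L_j/K_j) — the zones act as resistances in series.
Σ(L/K) = 314/7.70 + 472/21.3 = 40.78 + 22.16 = 62.94 d
q = ΔH / Σ(L/K) = 0.739 / 62.94 = 0.01174 m/d (same in every zone)
Zone A: v = q/n = 0.01174/0.12 = 0.09785 m/d → t_A = 314/0.09785 = 3209 d
Zone B: v = q/n = 0.01174/0.28 = 0.04193 m/d → t_B = 472/0.04193 = 11260 d
Total t = 3209 + 11260 = 14460 d
   = 14460 / 365 = 39.6 yr

39.6 years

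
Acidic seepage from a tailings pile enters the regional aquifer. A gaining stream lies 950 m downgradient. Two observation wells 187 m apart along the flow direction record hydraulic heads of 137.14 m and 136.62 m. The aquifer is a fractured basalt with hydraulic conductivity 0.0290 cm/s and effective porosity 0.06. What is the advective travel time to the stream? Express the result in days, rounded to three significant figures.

Hydraulic gradient i = (137.14 − 136.62) / 187 = 0.52 / 187 = 0.002781
K = 0.0290 cm/s × 864 = 25.06 m/d
Specific discharge q = 25.06 × 0.002781 = 0.06967 m/d
v = Ki/n = 25.06·0.002781/0.06 = 1.161 m/d
t = L / v = 950 / 1.161 = 818.1 d

818 days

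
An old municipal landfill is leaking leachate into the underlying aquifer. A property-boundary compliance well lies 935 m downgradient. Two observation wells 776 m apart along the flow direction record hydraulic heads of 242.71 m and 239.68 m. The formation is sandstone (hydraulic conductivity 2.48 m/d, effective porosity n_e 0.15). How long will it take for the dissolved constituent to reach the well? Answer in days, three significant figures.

14500 days

Hydraulic gradient i = (242.71 − 239.68) / 776 = 3.03 / 776 = 0.003905
Darcy flux q = K·i = 2.48 × 0.003905 = 0.009684 m/d
Seepage velocity v = q / n = 0.009684 / 0.15 = 0.06456 m/d
t = L / v = 935 / 0.06456 = 14480 d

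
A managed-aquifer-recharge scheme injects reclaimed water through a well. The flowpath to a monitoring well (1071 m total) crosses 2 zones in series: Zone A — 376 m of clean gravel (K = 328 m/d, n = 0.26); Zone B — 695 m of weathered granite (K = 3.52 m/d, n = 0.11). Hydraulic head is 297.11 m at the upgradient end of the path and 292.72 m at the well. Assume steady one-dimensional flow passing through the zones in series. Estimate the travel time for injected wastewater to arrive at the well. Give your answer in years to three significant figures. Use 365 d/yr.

Total head drop ΔH = 297.11 − 292.72 = 4.39 m
Steady 1-D flow in series ⇒ the Darcy flux q is identical in every zone and the zone head losses add (resistances L/K in series).
Σ(L/K) = 376/328 + 695/3.52 = 1.146 + 197.4 = 198.6 d
q = ΔH / Σ(L/K) = 4.39 / 198.6 = 0.02211 m/d (same in every zone)
Zone A: v = q/n = 0.02211/0.26 = 0.08502 m/d → t_A = 376/0.08502 = 4422 d
Zone B: v = q/n = 0.02211/0.11 = 0.2010 m/d → t_B = 695/0.2010 = 3458 d
Total t = 4422 + 3458 = 7881 d
   = 7881 / 365 = 21.6 yr

21.6 years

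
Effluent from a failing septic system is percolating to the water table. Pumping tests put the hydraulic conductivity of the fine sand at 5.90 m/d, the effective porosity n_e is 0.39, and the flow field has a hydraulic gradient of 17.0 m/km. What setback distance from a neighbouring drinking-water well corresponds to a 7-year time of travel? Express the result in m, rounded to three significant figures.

657 m

Specific discharge q = 5.90 × 0.017 = 0.1003 m/d
v_s = q/n_e = 0.1003/0.39 = 0.2572 m/d
T = 7 yr × 365 = 2555 d
L = v × T = 0.2572 × 2555 = 657.1 m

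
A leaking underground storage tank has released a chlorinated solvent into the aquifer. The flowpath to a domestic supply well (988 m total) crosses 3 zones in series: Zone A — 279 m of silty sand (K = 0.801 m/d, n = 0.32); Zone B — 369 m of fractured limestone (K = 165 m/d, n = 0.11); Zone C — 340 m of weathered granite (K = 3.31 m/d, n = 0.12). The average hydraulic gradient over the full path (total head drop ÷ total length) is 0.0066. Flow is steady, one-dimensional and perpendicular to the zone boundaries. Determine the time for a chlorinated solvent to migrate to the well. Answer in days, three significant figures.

Steady 1-D flow in series ⇒ the Darcy flux q is identical in every zone and the zone head losses add (resistances L/K in series).
Σ(L/K) = 279/0.801 + 369/165 + 340/3.31 = 348.3 + 2.236 + 102.7 = 453.3 d
K_eq = L_total / Σ(L/K) = 988 / 453.3 = 2.180 m/d
q = K_eq · i = 2.180 × 0.0066 = 0.01439 m/d (same in every zone)
Zone A: v = q/n = 0.01439/0.32 = 0.04496 m/d → t_A = 279/0.04496 = 6206 d
Zone B: v = q/n = 0.01439/0.11 = 0.1308 m/d → t_B = 369/0.1308 = 2821 d
Zone C: v = q/n = 0.01439/0.12 = 0.1199 m/d → t_C = 340/0.1199 = 2836 d
Total t = 6206 + 2821 + 2836 = 11860 d

11900 days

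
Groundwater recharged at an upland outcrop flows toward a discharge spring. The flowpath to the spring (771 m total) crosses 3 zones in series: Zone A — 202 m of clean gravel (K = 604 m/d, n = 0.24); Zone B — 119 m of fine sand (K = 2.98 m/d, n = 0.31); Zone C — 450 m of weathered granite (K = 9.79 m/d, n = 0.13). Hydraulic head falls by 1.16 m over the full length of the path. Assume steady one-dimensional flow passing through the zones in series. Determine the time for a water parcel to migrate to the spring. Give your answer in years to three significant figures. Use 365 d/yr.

Continuity: the same q passes through each zone, so ΔH = q·Σ(L_j/K_j) — the zones act as resistances in series.
Σ(L/K) = 202/604 + 119/2.98 + 450/9.79 = 0.3344 + 39.93 + 45.97 = 86.23 d
q = ΔH / Σ(L/K) = 1.16 / 86.23 = 0.01345 m/d (same in every zone)
Zone A: v = q/n = 0.01345/0.24 = 0.05605 m/d → t_A = 202/0.05605 = 3604 d
Zone B: v = q/n = 0.01345/0.31 = 0.04339 m/d → t_B = 119/0.04339 = 2742 d
Zone C: v = q/n = 0.01345/0.13 = 0.1035 m/d → t_C = 450/0.1035 = 4349 d
Total t = 3604 + 2742 + 4349 = 10700 d
   = 10700 / 365 = 29.3 yr

29.3 years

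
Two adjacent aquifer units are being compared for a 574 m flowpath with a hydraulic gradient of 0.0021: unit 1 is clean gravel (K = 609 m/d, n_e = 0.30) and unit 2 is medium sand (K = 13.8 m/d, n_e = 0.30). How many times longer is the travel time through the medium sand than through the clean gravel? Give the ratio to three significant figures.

44.1

Unit 1 (clean gravel): v = 609×0.0021/0.30 = 4.263 m/d, t = 574/4.263 = 134.6 d
Unit 2 (medium sand): v = 13.8×0.0021/0.30 = 0.09660 m/d, t = 574/0.09660 = 5942 d
t(medium sand) / t(clean gravel) = 5942/134.6 = 44.1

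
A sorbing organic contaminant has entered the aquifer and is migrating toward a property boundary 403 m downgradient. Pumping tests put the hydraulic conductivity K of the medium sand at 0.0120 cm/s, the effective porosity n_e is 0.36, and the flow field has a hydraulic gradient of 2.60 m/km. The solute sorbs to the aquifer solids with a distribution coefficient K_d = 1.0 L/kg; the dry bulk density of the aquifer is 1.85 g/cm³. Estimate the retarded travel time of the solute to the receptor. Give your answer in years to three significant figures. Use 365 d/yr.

90.5 years

K = 0.0120 cm/s × 864 = 10.37 m/d
Specific discharge q = 10.37 × 0.0026 = 0.02696 m/d
Average linear velocity = 0.02696 / 0.36 = 0.07488 m/d
Retardation R = 1 + ρ_b·K_d/n = 1 + 1.85×1.0/0.36 = 6.139
Contaminant velocity v_c = v/R = 0.07488/6.139 = 0.01220 m/d
t = L/v_c = 403/0.01220 = 33040 d
   = 33040/365 = 90.5 yr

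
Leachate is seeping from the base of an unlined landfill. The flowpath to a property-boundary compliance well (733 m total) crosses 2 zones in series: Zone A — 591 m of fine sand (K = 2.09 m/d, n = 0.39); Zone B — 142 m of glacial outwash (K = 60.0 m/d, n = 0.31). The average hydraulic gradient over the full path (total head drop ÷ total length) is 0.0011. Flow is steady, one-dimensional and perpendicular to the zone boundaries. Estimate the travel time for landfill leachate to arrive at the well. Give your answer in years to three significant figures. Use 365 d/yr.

Steady 1-D flow in series ⇒ the Darcy flux q is identical in every zone and the zone head losses add (resistances L/K in series).
Σ(L/K) = 591/2.09 + 142/60.0 = 282.8 + 2.367 = 285.1 d
K_eq = L_total / Σ(L/K) = 733 / 285.1 = 2.571 m/d
q = K_eq · i = 2.571 × 0.0011 = 0.002828 m/d (same in every zone)
Zone A: v = q/n = 0.002828/0.39 = 0.007251 m/d → t_A = 591/0.007251 = 81510 d
Zone B: v = q/n = 0.002828/0.31 = 0.009122 m/d → t_B = 142/0.009122 = 15570 d
Total t = 81510 + 15570 = 97080 d
   = 97080 / 365 = 266 yr

266 years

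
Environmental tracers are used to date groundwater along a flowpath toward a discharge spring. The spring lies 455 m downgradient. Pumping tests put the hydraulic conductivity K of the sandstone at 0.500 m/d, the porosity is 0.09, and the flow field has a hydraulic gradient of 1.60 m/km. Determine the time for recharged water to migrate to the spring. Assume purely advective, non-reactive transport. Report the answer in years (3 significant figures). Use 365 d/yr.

Darcy flux q = K·i = 0.500 × 0.0016 = 8.000e-4 m/d
v = Ki/n = 0.500·0.0016/0.09 = 0.008889 m/d
t = L / v = 455 / 0.008889 = 51190 d
   = 51190 / 365 = 140 yr

140 years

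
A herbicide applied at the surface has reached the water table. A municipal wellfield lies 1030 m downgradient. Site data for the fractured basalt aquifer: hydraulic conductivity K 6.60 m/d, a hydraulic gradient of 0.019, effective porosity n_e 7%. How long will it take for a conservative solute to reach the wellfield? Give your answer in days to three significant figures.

575 days

Darcy flux q = K·i = 6.60 × 0.019 = 0.1254 m/d
v = Ki/n = 6.60·0.019/0.07 = 1.791 m/d
t = L / v = 1030 / 1.791 = 575.0 d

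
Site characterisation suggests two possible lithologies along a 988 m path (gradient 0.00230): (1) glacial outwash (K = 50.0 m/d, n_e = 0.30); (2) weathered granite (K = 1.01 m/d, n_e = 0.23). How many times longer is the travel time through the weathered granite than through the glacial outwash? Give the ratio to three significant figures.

38.0

Unit 1 (glacial outwash): v = 50.0×0.0023/0.30 = 0.3833 m/d, t = 988/0.3833 = 2577 d
Unit 2 (weathered granite): v = 1.01×0.0023/0.23 = 0.01010 m/d, t = 988/0.01010 = 97820 d
t(weathered granite) / t(glacial outwash) = 97820/2577 = 38.0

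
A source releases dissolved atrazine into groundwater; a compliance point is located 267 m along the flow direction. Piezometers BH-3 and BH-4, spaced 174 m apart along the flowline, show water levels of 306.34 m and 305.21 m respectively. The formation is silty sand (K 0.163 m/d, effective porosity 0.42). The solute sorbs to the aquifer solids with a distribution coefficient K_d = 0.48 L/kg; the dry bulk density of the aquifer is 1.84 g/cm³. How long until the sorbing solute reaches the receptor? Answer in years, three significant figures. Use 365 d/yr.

901 years

Hydraulic gradient i = (306.34 − 305.21) / 174 = 1.13 / 174 = 0.006494
Specific discharge q = 0.163 × 0.006494 = 0.001059 m/d
v = Ki/n = 0.163·0.006494/0.42 = 0.002520 m/d
Retardation R = 1 + ρ_b·K_d/n = 1 + 1.84×0.48/0.42 = 3.103
Contaminant velocity v_c = v/R = 0.002520/3.103 = 8.123e-4 m/d
t = L/v_c = 267/8.123e-4 = 328700 d
   = 328700/365 = 901 yr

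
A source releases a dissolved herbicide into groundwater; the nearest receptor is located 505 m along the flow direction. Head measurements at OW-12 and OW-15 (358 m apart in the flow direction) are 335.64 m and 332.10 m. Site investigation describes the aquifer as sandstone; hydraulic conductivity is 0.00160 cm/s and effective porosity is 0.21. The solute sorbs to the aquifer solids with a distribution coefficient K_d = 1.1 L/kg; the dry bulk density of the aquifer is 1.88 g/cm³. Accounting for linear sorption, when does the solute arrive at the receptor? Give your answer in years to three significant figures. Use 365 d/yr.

Hydraulic gradient i = (335.64 − 332.10) / 358 = 3.54 / 358 = 0.009888
K = 0.00160 cm/s × 864 = 1.382 m/d
Specific discharge q = 1.382 × 0.009888 = 0.01367 m/d
v_s = q/n_e = 0.01367/0.21 = 0.06509 m/d
Retardation R = 1 + ρ_b·K_d/n = 1 + 1.88×1.1/0.21 = 10.85
Contaminant velocity v_c = v/R = 0.06509/10.85 = 0.006001 m/d
t = L/v_c = 505/0.006001 = 84160 d
   = 84160/365 = 231 yr

231 years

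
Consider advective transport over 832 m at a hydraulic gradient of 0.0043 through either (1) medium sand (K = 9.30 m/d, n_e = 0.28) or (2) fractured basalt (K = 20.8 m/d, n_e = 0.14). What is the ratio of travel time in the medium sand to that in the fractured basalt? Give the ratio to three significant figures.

4.47

Unit 1 (medium sand): v = 9.30×0.0043/0.28 = 0.1428 m/d, t = 832/0.1428 = 5825 d
Unit 2 (fractured basalt): v = 20.8×0.0043/0.14 = 0.6389 m/d, t = 832/0.6389 = 1302 d
t(medium sand) / t(fractured basalt) = 5825/1302 = 4.47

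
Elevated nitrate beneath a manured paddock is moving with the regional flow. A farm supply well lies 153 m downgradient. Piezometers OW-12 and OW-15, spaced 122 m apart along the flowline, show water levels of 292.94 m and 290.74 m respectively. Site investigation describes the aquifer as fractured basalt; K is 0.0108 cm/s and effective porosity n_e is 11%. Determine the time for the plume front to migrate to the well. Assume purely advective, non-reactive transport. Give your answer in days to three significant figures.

100 days

Hydraulic gradient i = (292.94 − 290.74) / 122 = 2.20 / 122 = 0.01803
K = 0.0108 cm/s × 864 = 9.331 m/d
Darcy flux q = K·i = 9.331 × 0.01803 = 0.1683 m/d
Seepage velocity v = q / n = 0.1683 / 0.11 = 1.530 m/d
t = L / v = 153 / 1.530 = 100.0 d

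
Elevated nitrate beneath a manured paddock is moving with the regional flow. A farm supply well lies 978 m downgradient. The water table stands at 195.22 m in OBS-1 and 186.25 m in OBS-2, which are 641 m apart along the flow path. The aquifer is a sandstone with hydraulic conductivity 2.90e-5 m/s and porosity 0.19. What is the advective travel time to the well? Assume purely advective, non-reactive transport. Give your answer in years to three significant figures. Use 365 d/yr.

Hydraulic gradient i = (195.22 − 186.25) / 641 = 8.97 / 641 = 0.01399
K = 2.90e-5 m/s × 86400 s/d = 2.506 m/d
Specific discharge q = 2.506 × 0.01399 = 0.03506 m/d
v = Ki/n = 2.506·0.01399/0.19 = 0.1845 m/d
t = L / v = 978 / 0.1845 = 5300 d
   = 5300 / 365 = 14.5 yr

14.5 years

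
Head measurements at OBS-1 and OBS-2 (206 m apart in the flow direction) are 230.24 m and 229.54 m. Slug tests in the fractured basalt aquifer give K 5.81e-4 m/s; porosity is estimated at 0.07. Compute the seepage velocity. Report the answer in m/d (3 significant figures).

2.44 m/d

Hydraulic gradient i = (230.24 − 229.54) / 206 = 0.70 / 206 = 0.003398
K = 5.81e-4 m/s × 86400 s/d = 50.20 m/d
q = Ki = 50.20 × 0.003398 = 0.1706 m/d
Average linear velocity = 0.1706 / 0.07 = 2.437 m/d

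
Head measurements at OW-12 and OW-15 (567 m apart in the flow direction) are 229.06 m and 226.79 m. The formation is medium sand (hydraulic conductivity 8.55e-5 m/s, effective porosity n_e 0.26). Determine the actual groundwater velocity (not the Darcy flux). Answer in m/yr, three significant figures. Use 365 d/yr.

41.5 m/yr

Hydraulic gradient i = (229.06 − 226.79) / 567 = 2.27 / 567 = 0.004004
K = 8.55e-5 m/s × 86400 s/d = 7.387 m/d
q = Ki = 7.387 × 0.004004 = 0.02957 m/d
v = Ki/n = 7.387·0.004004/0.26 = 0.1137 m/d
   = 0.1137 × 365 = 41.5 m/yr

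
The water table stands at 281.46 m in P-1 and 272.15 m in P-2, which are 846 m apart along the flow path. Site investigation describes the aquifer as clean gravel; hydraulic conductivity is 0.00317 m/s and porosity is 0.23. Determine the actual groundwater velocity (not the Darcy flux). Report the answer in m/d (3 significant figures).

Hydraulic gradient i = (281.46 − 272.15) / 846 = 9.31 / 846 = 0.01100
K = 0.00317 m/s × 86400 s/d = 273.9 m/d
Specific discharge q = 273.9 × 0.01100 = 3.014 m/d
Average linear velocity = 3.014 / 0.23 = 13.10 m/d

13.1 m/d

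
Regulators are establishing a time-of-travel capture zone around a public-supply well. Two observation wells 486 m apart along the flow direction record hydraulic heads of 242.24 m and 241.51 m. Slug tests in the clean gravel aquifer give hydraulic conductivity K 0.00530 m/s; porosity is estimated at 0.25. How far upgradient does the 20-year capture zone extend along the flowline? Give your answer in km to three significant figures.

Hydraulic gradient i = (242.24 − 241.51) / 486 = 0.73 / 486 = 0.001502
K = 0.00530 m/s × 86400 s/d = 457.9 m/d
Specific discharge q = 457.9 × 0.001502 = 0.6878 m/d
v_s = q/n_e = 0.6878/0.25 = 2.751 m/d
T = 20 yr × 365 = 7300 d
L = v × T = 2.751 × 7300 = 20080 m
   = 20.1 km

20.1 km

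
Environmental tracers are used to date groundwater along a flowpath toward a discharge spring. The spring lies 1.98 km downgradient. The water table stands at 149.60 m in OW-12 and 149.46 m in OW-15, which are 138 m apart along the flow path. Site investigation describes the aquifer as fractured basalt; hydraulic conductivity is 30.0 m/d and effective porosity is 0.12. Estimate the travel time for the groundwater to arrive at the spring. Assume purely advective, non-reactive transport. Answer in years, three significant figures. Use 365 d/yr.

21.4 years

Hydraulic gradient i = (149.60 − 149.46) / 138 = 0.14 / 138 = 0.001014
Specific discharge q = 30.0 × 0.001014 = 0.03043 m/d
v = Ki/n = 30.0·0.001014/0.12 = 0.2536 m/d
L = 1.98 km = 1980 m
t = L / v = 1980 / 0.2536 = 7807 d
   = 7807 / 365 = 21.4 yr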